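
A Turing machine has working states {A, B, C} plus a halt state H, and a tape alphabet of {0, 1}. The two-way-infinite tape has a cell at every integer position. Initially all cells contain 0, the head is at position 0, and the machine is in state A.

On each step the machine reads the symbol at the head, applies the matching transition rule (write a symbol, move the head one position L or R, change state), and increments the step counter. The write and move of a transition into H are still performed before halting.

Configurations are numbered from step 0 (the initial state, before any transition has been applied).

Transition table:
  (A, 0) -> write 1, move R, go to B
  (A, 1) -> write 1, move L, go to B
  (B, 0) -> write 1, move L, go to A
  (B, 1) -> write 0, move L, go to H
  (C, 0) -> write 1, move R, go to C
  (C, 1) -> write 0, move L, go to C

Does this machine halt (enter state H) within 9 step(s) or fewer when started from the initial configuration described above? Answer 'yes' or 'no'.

Step 1: in state A at pos 0, read 0 -> (A,0)->write 1,move R,goto B. Now: state=B, head=1, tape[-1..2]=0100 (head:   ^)
Step 2: in state B at pos 1, read 0 -> (B,0)->write 1,move L,goto A. Now: state=A, head=0, tape[-1..2]=0110 (head:  ^)
Step 3: in state A at pos 0, read 1 -> (A,1)->write 1,move L,goto B. Now: state=B, head=-1, tape[-2..2]=00110 (head:  ^)
Step 4: in state B at pos -1, read 0 -> (B,0)->write 1,move L,goto A. Now: state=A, head=-2, tape[-3..2]=001110 (head:  ^)
Step 5: in state A at pos -2, read 0 -> (A,0)->write 1,move R,goto B. Now: state=B, head=-1, tape[-3..2]=011110 (head:   ^)
Step 6: in state B at pos -1, read 1 -> (B,1)->write 0,move L,goto H. Now: state=H, head=-2, tape[-3..2]=010110 (head:  ^)
State H reached at step 6; 6 <= 9 -> yes

Answer: yes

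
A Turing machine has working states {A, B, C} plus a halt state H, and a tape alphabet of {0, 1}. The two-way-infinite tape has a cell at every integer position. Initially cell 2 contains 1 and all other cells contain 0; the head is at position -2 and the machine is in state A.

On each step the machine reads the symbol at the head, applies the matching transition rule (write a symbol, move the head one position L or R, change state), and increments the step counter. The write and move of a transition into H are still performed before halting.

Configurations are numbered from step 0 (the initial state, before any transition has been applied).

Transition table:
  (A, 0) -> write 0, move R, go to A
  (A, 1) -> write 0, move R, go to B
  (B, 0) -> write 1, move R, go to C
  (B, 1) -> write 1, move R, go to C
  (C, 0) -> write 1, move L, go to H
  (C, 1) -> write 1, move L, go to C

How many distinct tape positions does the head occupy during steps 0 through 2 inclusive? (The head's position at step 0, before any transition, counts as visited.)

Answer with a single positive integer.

Answer: 3

Derivation:
Step 1: in state A at pos -2, read 0 -> (A,0)->write 0,move R,goto A. Now: state=A, head=-1, tape[-3..3]=0000010 (head:   ^)
Step 2: in state A at pos -1, read 0 -> (A,0)->write 0,move R,goto A. Now: state=A, head=0, tape[-3..3]=0000010 (head:    ^)
Head positions at steps 0..2: starting at -2, distinct positions visited = {-2, -1, 0} -> 3 position(s)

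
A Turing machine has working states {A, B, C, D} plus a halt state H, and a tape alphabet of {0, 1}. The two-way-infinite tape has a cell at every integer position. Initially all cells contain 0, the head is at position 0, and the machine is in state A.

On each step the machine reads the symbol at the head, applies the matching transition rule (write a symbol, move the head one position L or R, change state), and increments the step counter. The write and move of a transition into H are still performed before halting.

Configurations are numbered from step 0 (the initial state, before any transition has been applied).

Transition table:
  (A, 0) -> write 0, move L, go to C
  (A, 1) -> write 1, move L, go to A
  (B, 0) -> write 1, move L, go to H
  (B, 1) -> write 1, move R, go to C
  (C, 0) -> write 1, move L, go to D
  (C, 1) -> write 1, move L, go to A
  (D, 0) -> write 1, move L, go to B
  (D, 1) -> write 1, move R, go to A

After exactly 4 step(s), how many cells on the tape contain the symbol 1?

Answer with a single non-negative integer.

Step 1: in state A at pos 0, read 0 -> (A,0)->write 0,move L,goto C. Now: state=C, head=-1, tape[-2..1]=0000 (head:  ^)
Step 2: in state C at pos -1, read 0 -> (C,0)->write 1,move L,goto D. Now: state=D, head=-2, tape[-3..1]=00100 (head:  ^)
Step 3: in state D at pos -2, read 0 -> (D,0)->write 1,move L,goto B. Now: state=B, head=-3, tape[-4..1]=001100 (head:  ^)
Step 4: in state B at pos -3, read 0 -> (B,0)->write 1,move L,goto H. Now: state=H, head=-4, tape[-5..1]=0011100 (head:  ^)
Cells containing 1 after step 4: {-3, -2, -1} -> 3 cell(s)

Answer: 3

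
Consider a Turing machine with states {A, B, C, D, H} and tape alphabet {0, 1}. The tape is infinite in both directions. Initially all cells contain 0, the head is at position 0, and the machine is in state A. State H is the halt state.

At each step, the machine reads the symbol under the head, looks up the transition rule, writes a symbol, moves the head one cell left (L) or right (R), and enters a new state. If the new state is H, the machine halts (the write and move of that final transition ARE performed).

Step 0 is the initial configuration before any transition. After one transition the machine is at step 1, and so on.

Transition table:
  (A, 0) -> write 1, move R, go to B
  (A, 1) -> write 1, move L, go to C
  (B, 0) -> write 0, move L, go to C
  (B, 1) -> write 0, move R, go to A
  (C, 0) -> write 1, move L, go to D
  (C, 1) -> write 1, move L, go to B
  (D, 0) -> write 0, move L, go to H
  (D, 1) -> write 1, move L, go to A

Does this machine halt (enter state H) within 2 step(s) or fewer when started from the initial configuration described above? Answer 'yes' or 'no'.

Step 1: in state A at pos 0, read 0 -> (A,0)->write 1,move R,goto B. Now: state=B, head=1, tape[-1..2]=0100 (head:   ^)
Step 2: in state B at pos 1, read 0 -> (B,0)->write 0,move L,goto C. Now: state=C, head=0, tape[-1..2]=0100 (head:  ^)
After 2 step(s): state = C (not H) -> not halted within 2 -> no

Answer: no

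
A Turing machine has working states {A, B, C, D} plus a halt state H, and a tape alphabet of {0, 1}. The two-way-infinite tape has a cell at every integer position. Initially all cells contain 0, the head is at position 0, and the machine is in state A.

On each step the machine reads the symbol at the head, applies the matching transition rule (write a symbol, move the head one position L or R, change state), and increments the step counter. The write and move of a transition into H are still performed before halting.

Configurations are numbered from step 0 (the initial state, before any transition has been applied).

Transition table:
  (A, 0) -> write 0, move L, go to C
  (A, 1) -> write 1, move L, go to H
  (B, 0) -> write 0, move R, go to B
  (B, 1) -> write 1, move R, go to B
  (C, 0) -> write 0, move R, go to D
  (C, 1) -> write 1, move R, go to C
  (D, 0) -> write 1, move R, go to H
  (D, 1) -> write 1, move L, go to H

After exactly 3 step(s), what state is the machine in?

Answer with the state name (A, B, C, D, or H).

Answer: H

Derivation:
Step 1: in state A at pos 0, read 0 -> (A,0)->write 0,move L,goto C. Now: state=C, head=-1, tape[-2..1]=0000 (head:  ^)
Step 2: in state C at pos -1, read 0 -> (C,0)->write 0,move R,goto D. Now: state=D, head=0, tape[-2..1]=0000 (head:   ^)
Step 3: in state D at pos 0, read 0 -> (D,0)->write 1,move R,goto H. Now: state=H, head=1, tape[-2..2]=00100 (head:    ^)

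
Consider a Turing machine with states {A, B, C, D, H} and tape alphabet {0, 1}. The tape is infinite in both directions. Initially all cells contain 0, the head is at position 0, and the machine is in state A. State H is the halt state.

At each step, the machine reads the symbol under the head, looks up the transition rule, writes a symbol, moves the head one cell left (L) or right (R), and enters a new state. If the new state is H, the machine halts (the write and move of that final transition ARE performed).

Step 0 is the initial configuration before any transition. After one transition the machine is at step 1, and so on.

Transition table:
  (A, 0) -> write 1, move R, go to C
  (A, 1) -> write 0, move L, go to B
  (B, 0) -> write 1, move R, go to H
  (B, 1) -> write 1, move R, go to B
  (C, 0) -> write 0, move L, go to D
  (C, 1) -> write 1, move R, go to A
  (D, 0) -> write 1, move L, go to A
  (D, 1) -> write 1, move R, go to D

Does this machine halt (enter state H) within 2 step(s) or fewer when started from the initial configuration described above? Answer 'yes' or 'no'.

Step 1: in state A at pos 0, read 0 -> (A,0)->write 1,move R,goto C. Now: state=C, head=1, tape[-1..2]=0100 (head:   ^)
Step 2: in state C at pos 1, read 0 -> (C,0)->write 0,move L,goto D. Now: state=D, head=0, tape[-1..2]=0100 (head:  ^)
After 2 step(s): state = D (not H) -> not halted within 2 -> no

Answer: no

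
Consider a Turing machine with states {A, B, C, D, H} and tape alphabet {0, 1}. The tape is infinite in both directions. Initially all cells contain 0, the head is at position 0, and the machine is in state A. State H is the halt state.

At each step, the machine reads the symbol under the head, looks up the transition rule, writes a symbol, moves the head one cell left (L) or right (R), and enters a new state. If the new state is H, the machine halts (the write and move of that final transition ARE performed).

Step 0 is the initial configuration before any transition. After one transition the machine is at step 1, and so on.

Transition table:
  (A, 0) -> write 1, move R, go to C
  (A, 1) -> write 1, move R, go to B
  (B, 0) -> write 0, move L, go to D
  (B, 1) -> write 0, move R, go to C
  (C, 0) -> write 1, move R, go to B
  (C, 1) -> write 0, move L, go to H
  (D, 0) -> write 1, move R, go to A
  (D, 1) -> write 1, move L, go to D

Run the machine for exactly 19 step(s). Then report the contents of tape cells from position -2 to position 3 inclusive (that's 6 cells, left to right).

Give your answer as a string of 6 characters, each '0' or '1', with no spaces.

Step 1: in state A at pos 0, read 0 -> (A,0)->write 1,move R,goto C. Now: state=C, head=1, tape[-1..2]=0100 (head:   ^)
Step 2: in state C at pos 1, read 0 -> (C,0)->write 1,move R,goto B. Now: state=B, head=2, tape[-1..3]=01100 (head:    ^)
Step 3: in state B at pos 2, read 0 -> (B,0)->write 0,move L,goto D. Now: state=D, head=1, tape[-1..3]=01100 (head:   ^)
Step 4: in state D at pos 1, read 1 -> (D,1)->write 1,move L,goto D. Now: state=D, head=0, tape[-1..3]=01100 (head:  ^)
Step 5: in state D at pos 0, read 1 -> (D,1)->write 1,move L,goto D. Now: state=D, head=-1, tape[-2..3]=001100 (head:  ^)
Step 6: in state D at pos -1, read 0 -> (D,0)->write 1,move R,goto A. Now: state=A, head=0, tape[-2..3]=011100 (head:   ^)
Step 7: in state A at pos 0, read 1 -> (A,1)->write 1,move R,goto B. Now: state=B, head=1, tape[-2..3]=011100 (head:    ^)
Step 8: in state B at pos 1, read 1 -> (B,1)->write 0,move R,goto C. Now: state=C, head=2, tape[-2..3]=011000 (head:     ^)
Step 9: in state C at pos 2, read 0 -> (C,0)->write 1,move R,goto B. Now: state=B, head=3, tape[-2..4]=0110100 (head:      ^)
Step 10: in state B at pos 3, read 0 -> (B,0)->write 0,move L,goto D. Now: state=D, head=2, tape[-2..4]=0110100 (head:     ^)
Step 11: in state D at pos 2, read 1 -> (D,1)->write 1,move L,goto D. Now: state=D, head=1, tape[-2..4]=0110100 (head:    ^)
Step 12: in state D at pos 1, read 0 -> (D,0)->write 1,move R,goto A. Now: state=A, head=2, tape[-2..4]=0111100 (head:     ^)
Step 13: in state A at pos 2, read 1 -> (A,1)->write 1,move R,goto B. Now: state=B, head=3, tape[-2..4]=0111100 (head:      ^)
Step 14: in state B at pos 3, read 0 -> (B,0)->write 0,move L,goto D. Now: state=D, head=2, tape[-2..4]=0111100 (head:     ^)
Step 15: in state D at pos 2, read 1 -> (D,1)->write 1,move L,goto D. Now: state=D, head=1, tape[-2..4]=0111100 (head:    ^)
Step 16: in state D at pos 1, read 1 -> (D,1)->write 1,move L,goto D. Now: state=D, head=0, tape[-2..4]=0111100 (head:   ^)
Step 17: in state D at pos 0, read 1 -> (D,1)->write 1,move L,goto D. Now: state=D, head=-1, tape[-2..4]=0111100 (head:  ^)
Step 18: in state D at pos -1, read 1 -> (D,1)->write 1,move L,goto D. Now: state=D, head=-2, tape[-3..4]=00111100 (head:  ^)
Step 19: in state D at pos -2, read 0 -> (D,0)->write 1,move R,goto A. Now: state=A, head=-1, tape[-3..4]=01111100 (head:   ^)

Answer: 111110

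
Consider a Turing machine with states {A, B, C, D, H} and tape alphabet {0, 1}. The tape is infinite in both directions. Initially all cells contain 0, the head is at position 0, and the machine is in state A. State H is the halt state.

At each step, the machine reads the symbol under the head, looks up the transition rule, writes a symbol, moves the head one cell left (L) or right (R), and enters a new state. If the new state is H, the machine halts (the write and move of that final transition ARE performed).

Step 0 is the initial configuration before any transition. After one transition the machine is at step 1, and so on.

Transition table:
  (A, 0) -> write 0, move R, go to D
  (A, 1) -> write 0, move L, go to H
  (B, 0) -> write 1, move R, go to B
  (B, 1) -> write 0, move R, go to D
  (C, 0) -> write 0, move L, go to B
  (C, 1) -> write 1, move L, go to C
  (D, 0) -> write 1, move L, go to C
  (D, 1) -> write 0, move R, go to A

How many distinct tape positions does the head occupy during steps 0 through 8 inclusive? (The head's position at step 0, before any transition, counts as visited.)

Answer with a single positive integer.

Answer: 4

Derivation:
Step 1: in state A at pos 0, read 0 -> (A,0)->write 0,move R,goto D. Now: state=D, head=1, tape[-1..2]=0000 (head:   ^)
Step 2: in state D at pos 1, read 0 -> (D,0)->write 1,move L,goto C. Now: state=C, head=0, tape[-1..2]=0010 (head:  ^)
Step 3: in state C at pos 0, read 0 -> (C,0)->write 0,move L,goto B. Now: state=B, head=-1, tape[-2..2]=00010 (head:  ^)
Step 4: in state B at pos -1, read 0 -> (B,0)->write 1,move R,goto B. Now: state=B, head=0, tape[-2..2]=01010 (head:   ^)
Step 5: in state B at pos 0, read 0 -> (B,0)->write 1,move R,goto B. Now: state=B, head=1, tape[-2..2]=01110 (head:    ^)
Step 6: in state B at pos 1, read 1 -> (B,1)->write 0,move R,goto D. Now: state=D, head=2, tape[-2..3]=011000 (head:     ^)
Step 7: in state D at pos 2, read 0 -> (D,0)->write 1,move L,goto C. Now: state=C, head=1, tape[-2..3]=011010 (head:    ^)
Step 8: in state C at pos 1, read 0 -> (C,0)->write 0,move L,goto B. Now: state=B, head=0, tape[-2..3]=011010 (head:   ^)
Head positions at steps 0..8: starting at 0, distinct positions visited = {-1, 0, 1, 2} -> 4 position(s)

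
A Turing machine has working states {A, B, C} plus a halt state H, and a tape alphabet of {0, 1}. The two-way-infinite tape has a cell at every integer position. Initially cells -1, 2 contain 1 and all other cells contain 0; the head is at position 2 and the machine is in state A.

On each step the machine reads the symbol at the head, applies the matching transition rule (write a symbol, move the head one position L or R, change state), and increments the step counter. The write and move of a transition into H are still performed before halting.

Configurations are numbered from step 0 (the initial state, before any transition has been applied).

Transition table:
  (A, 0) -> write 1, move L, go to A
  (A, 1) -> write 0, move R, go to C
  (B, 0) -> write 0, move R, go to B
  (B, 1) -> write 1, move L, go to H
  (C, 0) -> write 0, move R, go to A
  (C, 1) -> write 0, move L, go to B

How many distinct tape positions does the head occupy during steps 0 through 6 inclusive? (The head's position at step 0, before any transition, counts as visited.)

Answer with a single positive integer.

Answer: 5

Derivation:
Step 1: in state A at pos 2, read 1 -> (A,1)->write 0,move R,goto C. Now: state=C, head=3, tape[-2..4]=0100000 (head:      ^)
Step 2: in state C at pos 3, read 0 -> (C,0)->write 0,move R,goto A. Now: state=A, head=4, tape[-2..5]=01000000 (head:       ^)
Step 3: in state A at pos 4, read 0 -> (A,0)->write 1,move L,goto A. Now: state=A, head=3, tape[-2..5]=01000010 (head:      ^)
Step 4: in state A at pos 3, read 0 -> (A,0)->write 1,move L,goto A. Now: state=A, head=2, tape[-2..5]=01000110 (head:     ^)
Step 5: in state A at pos 2, read 0 -> (A,0)->write 1,move L,goto A. Now: state=A, head=1, tape[-2..5]=01001110 (head:    ^)
Step 6: in state A at pos 1, read 0 -> (A,0)->write 1,move L,goto A. Now: state=A, head=0, tape[-2..5]=01011110 (head:   ^)
Head positions at steps 0..6: starting at 2, distinct positions visited = {0, 1, 2, 3, 4} -> 5 position(s)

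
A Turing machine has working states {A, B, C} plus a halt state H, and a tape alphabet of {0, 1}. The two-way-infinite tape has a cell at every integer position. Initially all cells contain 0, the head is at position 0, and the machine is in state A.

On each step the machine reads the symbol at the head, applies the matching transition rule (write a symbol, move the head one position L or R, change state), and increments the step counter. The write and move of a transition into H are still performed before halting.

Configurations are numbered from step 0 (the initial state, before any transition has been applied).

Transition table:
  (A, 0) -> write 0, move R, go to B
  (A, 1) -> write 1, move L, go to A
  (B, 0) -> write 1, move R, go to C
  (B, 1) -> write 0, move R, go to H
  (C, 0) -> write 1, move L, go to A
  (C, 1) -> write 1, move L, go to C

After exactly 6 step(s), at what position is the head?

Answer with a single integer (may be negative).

Answer: 2

Derivation:
Step 1: in state A at pos 0, read 0 -> (A,0)->write 0,move R,goto B. Now: state=B, head=1, tape[-1..2]=0000 (head:   ^)
Step 2: in state B at pos 1, read 0 -> (B,0)->write 1,move R,goto C. Now: state=C, head=2, tape[-1..3]=00100 (head:    ^)
Step 3: in state C at pos 2, read 0 -> (C,0)->write 1,move L,goto A. Now: state=A, head=1, tape[-1..3]=00110 (head:   ^)
Step 4: in state A at pos 1, read 1 -> (A,1)->write 1,move L,goto A. Now: state=A, head=0, tape[-1..3]=00110 (head:  ^)
Step 5: in state A at pos 0, read 0 -> (A,0)->write 0,move R,goto B. Now: state=B, head=1, tape[-1..3]=00110 (head:   ^)
Step 6: in state B at pos 1, read 1 -> (B,1)->write 0,move R,goto H. Now: state=H, head=2, tape[-1..3]=00010 (head:    ^)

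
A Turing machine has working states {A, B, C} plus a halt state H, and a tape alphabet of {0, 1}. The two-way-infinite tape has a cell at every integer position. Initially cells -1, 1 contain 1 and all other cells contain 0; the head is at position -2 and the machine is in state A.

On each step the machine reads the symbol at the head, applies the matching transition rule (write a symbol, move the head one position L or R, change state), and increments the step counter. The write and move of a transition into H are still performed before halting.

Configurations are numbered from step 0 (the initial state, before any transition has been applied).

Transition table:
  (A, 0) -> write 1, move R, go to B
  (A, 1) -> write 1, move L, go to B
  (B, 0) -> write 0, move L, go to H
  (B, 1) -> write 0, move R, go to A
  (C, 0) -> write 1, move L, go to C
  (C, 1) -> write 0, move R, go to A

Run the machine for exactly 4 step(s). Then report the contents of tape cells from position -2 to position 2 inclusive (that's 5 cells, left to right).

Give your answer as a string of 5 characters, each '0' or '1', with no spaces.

Step 1: in state A at pos -2, read 0 -> (A,0)->write 1,move R,goto B. Now: state=B, head=-1, tape[-3..2]=011010 (head:   ^)
Step 2: in state B at pos -1, read 1 -> (B,1)->write 0,move R,goto A. Now: state=A, head=0, tape[-3..2]=010010 (head:    ^)
Step 3: in state A at pos 0, read 0 -> (A,0)->write 1,move R,goto B. Now: state=B, head=1, tape[-3..2]=010110 (head:     ^)
Step 4: in state B at pos 1, read 1 -> (B,1)->write 0,move R,goto A. Now: state=A, head=2, tape[-3..3]=0101000 (head:      ^)

Answer: 10100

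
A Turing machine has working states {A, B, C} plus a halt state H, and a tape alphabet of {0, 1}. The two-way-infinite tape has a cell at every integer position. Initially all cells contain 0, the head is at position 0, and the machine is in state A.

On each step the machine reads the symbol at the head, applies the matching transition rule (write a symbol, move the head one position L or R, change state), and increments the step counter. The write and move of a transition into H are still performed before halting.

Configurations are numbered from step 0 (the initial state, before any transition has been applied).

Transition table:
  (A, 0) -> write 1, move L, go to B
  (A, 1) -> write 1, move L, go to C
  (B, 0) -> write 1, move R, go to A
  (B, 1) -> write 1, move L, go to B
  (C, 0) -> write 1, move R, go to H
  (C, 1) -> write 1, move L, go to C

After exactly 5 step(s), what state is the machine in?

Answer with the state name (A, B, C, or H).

Answer: H

Derivation:
Step 1: in state A at pos 0, read 0 -> (A,0)->write 1,move L,goto B. Now: state=B, head=-1, tape[-2..1]=0010 (head:  ^)
Step 2: in state B at pos -1, read 0 -> (B,0)->write 1,move R,goto A. Now: state=A, head=0, tape[-2..1]=0110 (head:   ^)
Step 3: in state A at pos 0, read 1 -> (A,1)->write 1,move L,goto C. Now: state=C, head=-1, tape[-2..1]=0110 (head:  ^)
Step 4: in state C at pos -1, read 1 -> (C,1)->write 1,move L,goto C. Now: state=C, head=-2, tape[-3..1]=00110 (head:  ^)
Step 5: in state C at pos -2, read 0 -> (C,0)->write 1,move R,goto H. Now: state=H, head=-1, tape[-3..1]=01110 (head:   ^)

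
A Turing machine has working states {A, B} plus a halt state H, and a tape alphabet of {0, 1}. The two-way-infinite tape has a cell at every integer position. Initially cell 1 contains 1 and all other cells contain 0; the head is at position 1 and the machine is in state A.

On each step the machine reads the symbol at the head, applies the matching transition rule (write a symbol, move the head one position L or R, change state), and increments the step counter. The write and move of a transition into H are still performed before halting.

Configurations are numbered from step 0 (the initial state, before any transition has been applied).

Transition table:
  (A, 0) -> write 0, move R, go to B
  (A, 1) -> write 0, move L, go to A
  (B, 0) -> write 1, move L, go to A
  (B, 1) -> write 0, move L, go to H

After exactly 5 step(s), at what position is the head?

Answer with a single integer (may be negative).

Step 1: in state A at pos 1, read 1 -> (A,1)->write 0,move L,goto A. Now: state=A, head=0, tape[-1..2]=0000 (head:  ^)
Step 2: in state A at pos 0, read 0 -> (A,0)->write 0,move R,goto B. Now: state=B, head=1, tape[-1..2]=0000 (head:   ^)
Step 3: in state B at pos 1, read 0 -> (B,0)->write 1,move L,goto A. Now: state=A, head=0, tape[-1..2]=0010 (head:  ^)
Step 4: in state A at pos 0, read 0 -> (A,0)->write 0,move R,goto B. Now: state=B, head=1, tape[-1..2]=0010 (head:   ^)
Step 5: in state B at pos 1, read 1 -> (B,1)->write 0,move L,goto H. Now: state=H, head=0, tape[-1..2]=0000 (head:  ^)

Answer: 0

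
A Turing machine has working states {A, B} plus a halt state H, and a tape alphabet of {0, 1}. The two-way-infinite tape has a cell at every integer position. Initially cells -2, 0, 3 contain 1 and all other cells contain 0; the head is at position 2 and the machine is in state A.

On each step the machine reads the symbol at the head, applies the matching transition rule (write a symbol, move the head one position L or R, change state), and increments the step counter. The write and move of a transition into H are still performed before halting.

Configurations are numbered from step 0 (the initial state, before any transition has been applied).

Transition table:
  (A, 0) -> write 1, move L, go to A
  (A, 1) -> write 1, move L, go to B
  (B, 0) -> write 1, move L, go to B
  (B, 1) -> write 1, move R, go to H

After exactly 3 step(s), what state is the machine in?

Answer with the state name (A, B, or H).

Answer: B

Derivation:
Step 1: in state A at pos 2, read 0 -> (A,0)->write 1,move L,goto A. Now: state=A, head=1, tape[-3..4]=01010110 (head:     ^)
Step 2: in state A at pos 1, read 0 -> (A,0)->write 1,move L,goto A. Now: state=A, head=0, tape[-3..4]=01011110 (head:    ^)
Step 3: in state A at pos 0, read 1 -> (A,1)->write 1,move L,goto B. Now: state=B, head=-1, tape[-3..4]=01011110 (head:   ^)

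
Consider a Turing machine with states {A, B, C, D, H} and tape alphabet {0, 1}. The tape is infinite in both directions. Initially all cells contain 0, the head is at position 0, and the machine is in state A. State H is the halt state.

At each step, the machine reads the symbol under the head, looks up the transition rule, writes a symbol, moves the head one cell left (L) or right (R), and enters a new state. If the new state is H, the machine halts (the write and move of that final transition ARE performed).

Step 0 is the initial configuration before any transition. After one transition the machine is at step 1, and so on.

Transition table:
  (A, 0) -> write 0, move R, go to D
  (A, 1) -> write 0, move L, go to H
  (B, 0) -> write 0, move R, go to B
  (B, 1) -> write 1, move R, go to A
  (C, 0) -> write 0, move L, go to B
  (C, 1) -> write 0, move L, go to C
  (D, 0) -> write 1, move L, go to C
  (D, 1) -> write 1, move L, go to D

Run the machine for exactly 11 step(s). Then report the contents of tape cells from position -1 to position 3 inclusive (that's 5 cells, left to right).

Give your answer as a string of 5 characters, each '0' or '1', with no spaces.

Step 1: in state A at pos 0, read 0 -> (A,0)->write 0,move R,goto D. Now: state=D, head=1, tape[-1..2]=0000 (head:   ^)
Step 2: in state D at pos 1, read 0 -> (D,0)->write 1,move L,goto C. Now: state=C, head=0, tape[-1..2]=0010 (head:  ^)
Step 3: in state C at pos 0, read 0 -> (C,0)->write 0,move L,goto B. Now: state=B, head=-1, tape[-2..2]=00010 (head:  ^)
Step 4: in state B at pos -1, read 0 -> (B,0)->write 0,move R,goto B. Now: state=B, head=0, tape[-2..2]=00010 (head:   ^)
Step 5: in state B at pos 0, read 0 -> (B,0)->write 0,move R,goto B. Now: state=B, head=1, tape[-2..2]=00010 (head:    ^)
Step 6: in state B at pos 1, read 1 -> (B,1)->write 1,move R,goto A. Now: state=A, head=2, tape[-2..3]=000100 (head:     ^)
Step 7: in state A at pos 2, read 0 -> (A,0)->write 0,move R,goto D. Now: state=D, head=3, tape[-2..4]=0001000 (head:      ^)
Step 8: in state D at pos 3, read 0 -> (D,0)->write 1,move L,goto C. Now: state=C, head=2, tape[-2..4]=0001010 (head:     ^)
Step 9: in state C at pos 2, read 0 -> (C,0)->write 0,move L,goto B. Now: state=B, head=1, tape[-2..4]=0001010 (head:    ^)
Step 10: in state B at pos 1, read 1 -> (B,1)->write 1,move R,goto A. Now: state=A, head=2, tape[-2..4]=0001010 (head:     ^)
Step 11: in state A at pos 2, read 0 -> (A,0)->write 0,move R,goto D. Now: state=D, head=3, tape[-2..4]=0001010 (head:      ^)

Answer: 00101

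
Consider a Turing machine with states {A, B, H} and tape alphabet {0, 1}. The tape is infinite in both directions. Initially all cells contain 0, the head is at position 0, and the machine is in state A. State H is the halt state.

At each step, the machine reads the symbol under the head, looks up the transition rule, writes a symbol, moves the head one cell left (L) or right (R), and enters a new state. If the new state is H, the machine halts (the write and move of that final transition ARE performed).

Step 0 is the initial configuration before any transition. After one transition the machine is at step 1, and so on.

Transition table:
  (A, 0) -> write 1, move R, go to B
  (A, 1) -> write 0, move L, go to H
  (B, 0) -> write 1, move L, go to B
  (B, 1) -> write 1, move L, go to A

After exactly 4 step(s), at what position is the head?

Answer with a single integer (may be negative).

Step 1: in state A at pos 0, read 0 -> (A,0)->write 1,move R,goto B. Now: state=B, head=1, tape[-1..2]=0100 (head:   ^)
Step 2: in state B at pos 1, read 0 -> (B,0)->write 1,move L,goto B. Now: state=B, head=0, tape[-1..2]=0110 (head:  ^)
Step 3: in state B at pos 0, read 1 -> (B,1)->write 1,move L,goto A. Now: state=A, head=-1, tape[-2..2]=00110 (head:  ^)
Step 4: in state A at pos -1, read 0 -> (A,0)->write 1,move R,goto B. Now: state=B, head=0, tape[-2..2]=01110 (head:   ^)

Answer: 0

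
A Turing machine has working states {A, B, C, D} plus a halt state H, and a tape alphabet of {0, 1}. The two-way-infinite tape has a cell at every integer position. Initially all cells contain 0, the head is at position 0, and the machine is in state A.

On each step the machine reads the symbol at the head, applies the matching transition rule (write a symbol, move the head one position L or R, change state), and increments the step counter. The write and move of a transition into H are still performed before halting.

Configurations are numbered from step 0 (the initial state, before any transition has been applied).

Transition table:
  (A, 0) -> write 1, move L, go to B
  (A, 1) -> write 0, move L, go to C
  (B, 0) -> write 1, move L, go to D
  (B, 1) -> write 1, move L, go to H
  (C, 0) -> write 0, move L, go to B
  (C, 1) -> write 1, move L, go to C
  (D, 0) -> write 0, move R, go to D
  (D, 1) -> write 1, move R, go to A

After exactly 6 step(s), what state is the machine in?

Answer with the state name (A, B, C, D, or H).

Step 1: in state A at pos 0, read 0 -> (A,0)->write 1,move L,goto B. Now: state=B, head=-1, tape[-2..1]=0010 (head:  ^)
Step 2: in state B at pos -1, read 0 -> (B,0)->write 1,move L,goto D. Now: state=D, head=-2, tape[-3..1]=00110 (head:  ^)
Step 3: in state D at pos -2, read 0 -> (D,0)->write 0,move R,goto D. Now: state=D, head=-1, tape[-3..1]=00110 (head:   ^)
Step 4: in state D at pos -1, read 1 -> (D,1)->write 1,move R,goto A. Now: state=A, head=0, tape[-3..1]=00110 (head:    ^)
Step 5: in state A at pos 0, read 1 -> (A,1)->write 0,move L,goto C. Now: state=C, head=-1, tape[-3..1]=00100 (head:   ^)
Step 6: in state C at pos -1, read 1 -> (C,1)->write 1,move L,goto C. Now: state=C, head=-2, tape[-3..1]=00100 (head:  ^)

Answer: C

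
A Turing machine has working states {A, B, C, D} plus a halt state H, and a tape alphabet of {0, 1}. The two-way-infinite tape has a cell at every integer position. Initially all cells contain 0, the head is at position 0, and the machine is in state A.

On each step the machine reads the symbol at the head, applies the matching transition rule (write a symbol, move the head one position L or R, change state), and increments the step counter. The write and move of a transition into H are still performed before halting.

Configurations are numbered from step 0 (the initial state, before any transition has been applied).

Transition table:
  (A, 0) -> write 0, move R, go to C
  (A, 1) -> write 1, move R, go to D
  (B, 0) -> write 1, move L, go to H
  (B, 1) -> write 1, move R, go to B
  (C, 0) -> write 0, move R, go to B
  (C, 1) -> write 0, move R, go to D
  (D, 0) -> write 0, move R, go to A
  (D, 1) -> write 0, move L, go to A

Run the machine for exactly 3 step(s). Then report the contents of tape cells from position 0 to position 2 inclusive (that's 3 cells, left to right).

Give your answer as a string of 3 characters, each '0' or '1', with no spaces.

Answer: 001

Derivation:
Step 1: in state A at pos 0, read 0 -> (A,0)->write 0,move R,goto C. Now: state=C, head=1, tape[-1..2]=0000 (head:   ^)
Step 2: in state C at pos 1, read 0 -> (C,0)->write 0,move R,goto B. Now: state=B, head=2, tape[-1..3]=00000 (head:    ^)
Step 3: in state B at pos 2, read 0 -> (B,0)->write 1,move L,goto H. Now: state=H, head=1, tape[-1..3]=00010 (head:   ^)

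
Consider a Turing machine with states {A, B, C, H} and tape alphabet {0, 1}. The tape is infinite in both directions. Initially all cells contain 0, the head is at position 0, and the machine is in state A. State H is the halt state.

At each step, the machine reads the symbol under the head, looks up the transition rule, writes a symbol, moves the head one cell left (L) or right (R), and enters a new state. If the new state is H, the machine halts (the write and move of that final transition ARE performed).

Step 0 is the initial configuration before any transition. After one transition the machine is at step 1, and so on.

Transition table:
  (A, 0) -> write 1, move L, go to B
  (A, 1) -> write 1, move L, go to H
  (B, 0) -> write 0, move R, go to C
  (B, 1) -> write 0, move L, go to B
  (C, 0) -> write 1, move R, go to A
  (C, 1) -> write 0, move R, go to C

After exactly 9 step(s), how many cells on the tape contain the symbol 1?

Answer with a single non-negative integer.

Step 1: in state A at pos 0, read 0 -> (A,0)->write 1,move L,goto B. Now: state=B, head=-1, tape[-2..1]=0010 (head:  ^)
Step 2: in state B at pos -1, read 0 -> (B,0)->write 0,move R,goto C. Now: state=C, head=0, tape[-2..1]=0010 (head:   ^)
Step 3: in state C at pos 0, read 1 -> (C,1)->write 0,move R,goto C. Now: state=C, head=1, tape[-2..2]=00000 (head:    ^)
Step 4: in state C at pos 1, read 0 -> (C,0)->write 1,move R,goto A. Now: state=A, head=2, tape[-2..3]=000100 (head:     ^)
Step 5: in state A at pos 2, read 0 -> (A,0)->write 1,move L,goto B. Now: state=B, head=1, tape[-2..3]=000110 (head:    ^)
Step 6: in state B at pos 1, read 1 -> (B,1)->write 0,move L,goto B. Now: state=B, head=0, tape[-2..3]=000010 (head:   ^)
Step 7: in state B at pos 0, read 0 -> (B,0)->write 0,move R,goto C. Now: state=C, head=1, tape[-2..3]=000010 (head:    ^)
Step 8: in state C at pos 1, read 0 -> (C,0)->write 1,move R,goto A. Now: state=A, head=2, tape[-2..3]=000110 (head:     ^)
Step 9: in state A at pos 2, read 1 -> (A,1)->write 1,move L,goto H. Now: state=H, head=1, tape[-2..3]=000110 (head:    ^)
Cells containing 1 after step 9: {1, 2} -> 2 cell(s)

Answer: 2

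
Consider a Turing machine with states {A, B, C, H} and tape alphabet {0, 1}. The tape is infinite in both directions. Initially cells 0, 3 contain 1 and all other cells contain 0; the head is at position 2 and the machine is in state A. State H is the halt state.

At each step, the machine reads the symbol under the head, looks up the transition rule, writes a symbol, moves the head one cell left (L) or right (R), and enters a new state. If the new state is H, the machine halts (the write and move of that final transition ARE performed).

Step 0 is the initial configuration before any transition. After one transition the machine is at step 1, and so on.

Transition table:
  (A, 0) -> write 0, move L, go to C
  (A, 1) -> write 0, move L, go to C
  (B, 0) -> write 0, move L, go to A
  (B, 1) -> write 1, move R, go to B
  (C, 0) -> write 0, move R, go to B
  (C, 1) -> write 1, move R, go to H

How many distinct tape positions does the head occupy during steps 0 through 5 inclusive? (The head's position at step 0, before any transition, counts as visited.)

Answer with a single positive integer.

Step 1: in state A at pos 2, read 0 -> (A,0)->write 0,move L,goto C. Now: state=C, head=1, tape[-1..4]=010010 (head:   ^)
Step 2: in state C at pos 1, read 0 -> (C,0)->write 0,move R,goto B. Now: state=B, head=2, tape[-1..4]=010010 (head:    ^)
Step 3: in state B at pos 2, read 0 -> (B,0)->write 0,move L,goto A. Now: state=A, head=1, tape[-1..4]=010010 (head:   ^)
Step 4: in state A at pos 1, read 0 -> (A,0)->write 0,move L,goto C. Now: state=C, head=0, tape[-1..4]=010010 (head:  ^)
Step 5: in state C at pos 0, read 1 -> (C,1)->write 1,move R,goto H. Now: state=H, head=1, tape[-1..4]=010010 (head:   ^)
Head positions at steps 0..5: starting at 2, distinct positions visited = {0, 1, 2} -> 3 position(s)

Answer: 3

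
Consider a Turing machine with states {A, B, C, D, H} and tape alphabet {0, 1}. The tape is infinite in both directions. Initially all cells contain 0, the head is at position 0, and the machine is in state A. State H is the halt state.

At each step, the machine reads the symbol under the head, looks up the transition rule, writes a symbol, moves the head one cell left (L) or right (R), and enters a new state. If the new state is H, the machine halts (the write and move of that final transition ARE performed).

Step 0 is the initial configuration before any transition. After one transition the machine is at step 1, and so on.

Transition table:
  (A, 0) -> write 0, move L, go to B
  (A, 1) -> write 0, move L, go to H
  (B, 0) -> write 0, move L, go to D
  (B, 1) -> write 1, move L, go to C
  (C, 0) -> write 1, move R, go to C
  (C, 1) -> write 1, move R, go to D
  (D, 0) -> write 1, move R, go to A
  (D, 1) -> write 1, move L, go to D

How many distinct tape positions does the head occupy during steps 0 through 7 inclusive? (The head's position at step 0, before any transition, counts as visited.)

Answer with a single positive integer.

Step 1: in state A at pos 0, read 0 -> (A,0)->write 0,move L,goto B. Now: state=B, head=-1, tape[-2..1]=0000 (head:  ^)
Step 2: in state B at pos -1, read 0 -> (B,0)->write 0,move L,goto D. Now: state=D, head=-2, tape[-3..1]=00000 (head:  ^)
Step 3: in state D at pos -2, read 0 -> (D,0)->write 1,move R,goto A. Now: state=A, head=-1, tape[-3..1]=01000 (head:   ^)
Step 4: in state A at pos -1, read 0 -> (A,0)->write 0,move L,goto B. Now: state=B, head=-2, tape[-3..1]=01000 (head:  ^)
Step 5: in state B at pos -2, read 1 -> (B,1)->write 1,move L,goto C. Now: state=C, head=-3, tape[-4..1]=001000 (head:  ^)
Step 6: in state C at pos -3, read 0 -> (C,0)->write 1,move R,goto C. Now: state=C, head=-2, tape[-4..1]=011000 (head:   ^)
Step 7: in state C at pos -2, read 1 -> (C,1)->write 1,move R,goto D. Now: state=D, head=-1, tape[-4..1]=011000 (head:    ^)
Head positions at steps 0..7: starting at 0, distinct positions visited = {-3, -2, -1, 0} -> 4 position(s)

Answer: 4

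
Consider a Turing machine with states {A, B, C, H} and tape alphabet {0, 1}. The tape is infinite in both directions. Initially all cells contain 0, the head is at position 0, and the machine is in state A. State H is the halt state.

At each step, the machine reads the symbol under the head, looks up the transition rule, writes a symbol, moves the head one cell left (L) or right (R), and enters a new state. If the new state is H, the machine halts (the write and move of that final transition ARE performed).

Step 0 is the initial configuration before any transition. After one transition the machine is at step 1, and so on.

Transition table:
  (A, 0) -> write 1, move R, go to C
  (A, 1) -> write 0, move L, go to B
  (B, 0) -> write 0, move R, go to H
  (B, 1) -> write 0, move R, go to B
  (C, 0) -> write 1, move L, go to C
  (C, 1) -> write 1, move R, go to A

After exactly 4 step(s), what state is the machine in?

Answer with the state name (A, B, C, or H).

Answer: B

Derivation:
Step 1: in state A at pos 0, read 0 -> (A,0)->write 1,move R,goto C. Now: state=C, head=1, tape[-1..2]=0100 (head:   ^)
Step 2: in state C at pos 1, read 0 -> (C,0)->write 1,move L,goto C. Now: state=C, head=0, tape[-1..2]=0110 (head:  ^)
Step 3: in state C at pos 0, read 1 -> (C,1)->write 1,move R,goto A. Now: state=A, head=1, tape[-1..2]=0110 (head:   ^)
Step 4: in state A at pos 1, read 1 -> (A,1)->write 0,move L,goto B. Now: state=B, head=0, tape[-1..2]=0100 (head:  ^)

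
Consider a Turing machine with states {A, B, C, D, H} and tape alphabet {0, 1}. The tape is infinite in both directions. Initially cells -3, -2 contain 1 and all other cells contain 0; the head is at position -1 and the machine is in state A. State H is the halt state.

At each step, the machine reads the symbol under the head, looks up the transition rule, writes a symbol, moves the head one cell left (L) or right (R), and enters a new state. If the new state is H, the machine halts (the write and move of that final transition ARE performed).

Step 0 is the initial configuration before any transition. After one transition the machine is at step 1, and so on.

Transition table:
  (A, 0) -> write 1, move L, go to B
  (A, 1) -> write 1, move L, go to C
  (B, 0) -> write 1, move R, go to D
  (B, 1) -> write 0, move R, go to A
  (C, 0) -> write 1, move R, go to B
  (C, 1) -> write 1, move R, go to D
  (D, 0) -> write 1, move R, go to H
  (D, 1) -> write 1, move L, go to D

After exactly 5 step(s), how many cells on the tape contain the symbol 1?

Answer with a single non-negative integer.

Answer: 2

Derivation:
Step 1: in state A at pos -1, read 0 -> (A,0)->write 1,move L,goto B. Now: state=B, head=-2, tape[-4..0]=01110 (head:   ^)
Step 2: in state B at pos -2, read 1 -> (B,1)->write 0,move R,goto A. Now: state=A, head=-1, tape[-4..0]=01010 (head:    ^)
Step 3: in state A at pos -1, read 1 -> (A,1)->write 1,move L,goto C. Now: state=C, head=-2, tape[-4..0]=01010 (head:   ^)
Step 4: in state C at pos -2, read 0 -> (C,0)->write 1,move R,goto B. Now: state=B, head=-1, tape[-4..0]=01110 (head:    ^)
Step 5: in state B at pos -1, read 1 -> (B,1)->write 0,move R,goto A. Now: state=A, head=0, tape[-4..1]=011000 (head:     ^)
Cells containing 1 after step 5: {-3, -2} -> 2 cell(s)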